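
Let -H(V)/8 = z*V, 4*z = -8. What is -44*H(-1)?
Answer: 704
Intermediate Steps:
z = -2 (z = (¼)*(-8) = -2)
H(V) = 16*V (H(V) = -(-16)*V = 16*V)
-44*H(-1) = -704*(-1) = -44*(-16) = 704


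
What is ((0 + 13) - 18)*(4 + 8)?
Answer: -60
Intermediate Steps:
((0 + 13) - 18)*(4 + 8) = (13 - 18)*12 = -5*12 = -60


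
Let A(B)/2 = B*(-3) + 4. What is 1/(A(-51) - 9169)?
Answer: -1/8855 ≈ -0.00011293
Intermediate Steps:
A(B) = 8 - 6*B (A(B) = 2*(B*(-3) + 4) = 2*(-3*B + 4) = 2*(4 - 3*B) = 8 - 6*B)
1/(A(-51) - 9169) = 1/((8 - 6*(-51)) - 9169) = 1/((8 + 306) - 9169) = 1/(314 - 9169) = 1/(-8855) = -1/8855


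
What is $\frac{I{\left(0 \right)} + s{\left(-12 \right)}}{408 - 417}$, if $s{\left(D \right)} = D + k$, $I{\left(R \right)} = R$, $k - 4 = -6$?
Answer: $\frac{14}{9} \approx 1.5556$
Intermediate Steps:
$k = -2$ ($k = 4 - 6 = -2$)
$s{\left(D \right)} = -2 + D$ ($s{\left(D \right)} = D - 2 = -2 + D$)
$\frac{I{\left(0 \right)} + s{\left(-12 \right)}}{408 - 417} = \frac{0 - 14}{408 - 417} = \frac{0 - 14}{-9} = \left(-14\right) \left(- \frac{1}{9}\right) = \frac{14}{9}$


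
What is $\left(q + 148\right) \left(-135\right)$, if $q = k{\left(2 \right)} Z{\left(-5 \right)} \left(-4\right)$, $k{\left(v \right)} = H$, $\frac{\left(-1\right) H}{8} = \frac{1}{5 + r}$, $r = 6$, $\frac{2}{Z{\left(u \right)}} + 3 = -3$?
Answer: $- \frac{218340}{11} \approx -19849.0$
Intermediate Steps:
$Z{\left(u \right)} = - \frac{1}{3}$ ($Z{\left(u \right)} = \frac{2}{-3 - 3} = \frac{2}{-6} = 2 \left(- \frac{1}{6}\right) = - \frac{1}{3}$)
$H = - \frac{8}{11}$ ($H = - \frac{8}{5 + 6} = - \frac{8}{11} \approx -0.72727$)
$k{\left(v \right)} = - \frac{8}{11}$
$q = - \frac{32}{33}$ ($q = \left(- \frac{8}{11}\right) \left(- \frac{1}{3}\right) \left(-4\right) = \frac{8}{33} \left(-4\right) = - \frac{32}{33} \approx -0.9697$)
$\left(q + 148\right) \left(-135\right) = \left(- \frac{32}{33} + 148\right) \left(-135\right) = \frac{4852}{33} \left(-135\right) = - \frac{218340}{11}$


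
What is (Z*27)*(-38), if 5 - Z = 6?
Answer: 1026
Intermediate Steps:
Z = -1 (Z = 5 - 1*6 = 5 - 6 = -1)
(Z*27)*(-38) = -1*27*(-38) = -27*(-38) = 1026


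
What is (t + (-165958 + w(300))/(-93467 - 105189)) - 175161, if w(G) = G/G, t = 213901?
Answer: 7696099397/198656 ≈ 38741.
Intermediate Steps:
w(G) = 1
(t + (-165958 + w(300))/(-93467 - 105189)) - 175161 = (213901 + (-165958 + 1)/(-93467 - 105189)) - 175161 = (213901 - 165957/(-198656)) - 175161 = (213901 - 165957*(-1/198656)) - 175161 = (213901 + 165957/198656) - 175161 = 42492883013/198656 - 175161 = 7696099397/198656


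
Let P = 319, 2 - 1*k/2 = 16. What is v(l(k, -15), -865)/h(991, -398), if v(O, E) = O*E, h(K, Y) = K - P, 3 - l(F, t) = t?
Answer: -2595/112 ≈ -23.170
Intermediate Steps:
k = -28 (k = 4 - 2*16 = 4 - 32 = -28)
l(F, t) = 3 - t
h(K, Y) = -319 + K (h(K, Y) = K - 1*319 = K - 319 = -319 + K)
v(O, E) = E*O
v(l(k, -15), -865)/h(991, -398) = (-865*(3 - 1*(-15)))/(-319 + 991) = -865*(3 + 15)/672 = -865*18*(1/672) = -15570*1/672 = -2595/112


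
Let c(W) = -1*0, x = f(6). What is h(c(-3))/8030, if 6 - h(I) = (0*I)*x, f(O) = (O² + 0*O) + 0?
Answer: 3/4015 ≈ 0.00074720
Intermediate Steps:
f(O) = O² (f(O) = (O² + 0) + 0 = O² + 0 = O²)
x = 36 (x = 6² = 36)
c(W) = 0
h(I) = 6 (h(I) = 6 - 0*I*36 = 6 - 0*36 = 6 - 1*0 = 6 + 0 = 6)
h(c(-3))/8030 = 6/8030 = 6*(1/8030) = 3/4015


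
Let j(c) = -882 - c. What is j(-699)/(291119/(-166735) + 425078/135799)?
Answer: -1381189222165/10447237083 ≈ -132.21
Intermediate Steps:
j(-699)/(291119/(-166735) + 425078/135799) = (-882 - 1*(-699))/(291119/(-166735) + 425078/135799) = (-882 + 699)/(291119*(-1/166735) + 425078*(1/135799)) = -183/(-291119/166735 + 425078/135799) = -183/31341711249/22642446265 = -183*22642446265/31341711249 = -1381189222165/10447237083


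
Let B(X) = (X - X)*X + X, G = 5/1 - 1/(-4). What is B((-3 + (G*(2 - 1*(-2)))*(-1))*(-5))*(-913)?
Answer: -109560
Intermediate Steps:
G = 21/4 (G = 5*1 - 1*(-¼) = 5 + ¼ = 21/4 ≈ 5.2500)
B(X) = X (B(X) = 0*X + X = 0 + X = X)
B((-3 + (G*(2 - 1*(-2)))*(-1))*(-5))*(-913) = ((-3 + (21*(2 - 1*(-2))/4)*(-1))*(-5))*(-913) = ((-3 + (21*(2 + 2)/4)*(-1))*(-5))*(-913) = ((-3 + ((21/4)*4)*(-1))*(-5))*(-913) = ((-3 + 21*(-1))*(-5))*(-913) = ((-3 - 21)*(-5))*(-913) = -24*(-5)*(-913) = 120*(-913) = -109560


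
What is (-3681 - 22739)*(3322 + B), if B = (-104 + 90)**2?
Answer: -92945560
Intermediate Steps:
B = 196 (B = (-14)**2 = 196)
(-3681 - 22739)*(3322 + B) = (-3681 - 22739)*(3322 + 196) = -26420*3518 = -92945560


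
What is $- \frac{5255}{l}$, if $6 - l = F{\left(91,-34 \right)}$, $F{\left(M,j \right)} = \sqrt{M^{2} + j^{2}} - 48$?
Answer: $\frac{283770}{6521} + \frac{5255 \sqrt{9437}}{6521} \approx 121.8$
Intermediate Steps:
$F{\left(M,j \right)} = -48 + \sqrt{M^{2} + j^{2}}$ ($F{\left(M,j \right)} = \sqrt{M^{2} + j^{2}} - 48 = -48 + \sqrt{M^{2} + j^{2}}$)
$l = 54 - \sqrt{9437}$ ($l = 6 - \left(-48 + \sqrt{91^{2} + \left(-34\right)^{2}}\right) = 6 - \left(-48 + \sqrt{8281 + 1156}\right) = 6 - \left(-48 + \sqrt{9437}\right) = 6 + \left(48 - \sqrt{9437}\right) = 54 - \sqrt{9437} \approx -43.144$)
$- \frac{5255}{l} = - \frac{5255}{54 - \sqrt{9437}}$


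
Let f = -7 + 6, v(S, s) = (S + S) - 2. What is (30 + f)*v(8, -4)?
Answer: 406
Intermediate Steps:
v(S, s) = -2 + 2*S (v(S, s) = 2*S - 2 = -2 + 2*S)
f = -1
(30 + f)*v(8, -4) = (30 - 1)*(-2 + 2*8) = 29*(-2 + 16) = 29*14 = 406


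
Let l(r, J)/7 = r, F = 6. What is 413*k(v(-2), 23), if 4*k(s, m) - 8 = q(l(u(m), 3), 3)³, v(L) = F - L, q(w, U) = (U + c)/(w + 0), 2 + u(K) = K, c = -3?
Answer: 826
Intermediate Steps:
u(K) = -2 + K
l(r, J) = 7*r
q(w, U) = (-3 + U)/w (q(w, U) = (U - 3)/(w + 0) = (-3 + U)/w)
v(L) = 6 - L
k(s, m) = 2 (k(s, m) = 2 + ((-3 + 3)/((7*(-2 + m))))³/4 = 2 + (0/(-14 + 7*m))³/4 = 2 + (¼)*0³ = 2 + (¼)*0 = 2 + 0 = 2)
413*k(v(-2), 23) = 413*2 = 826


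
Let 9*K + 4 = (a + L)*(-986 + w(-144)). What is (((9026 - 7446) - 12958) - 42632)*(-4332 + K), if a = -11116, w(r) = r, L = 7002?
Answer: -248976810280/9 ≈ -2.7664e+10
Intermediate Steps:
K = 4648816/9 (K = -4/9 + ((-11116 + 7002)*(-986 - 144))/9 = -4/9 + (-4114*(-1130))/9 = -4/9 + (⅑)*4648820 = -4/9 + 4648820/9 = 4648816/9 ≈ 5.1654e+5)
(((9026 - 7446) - 12958) - 42632)*(-4332 + K) = (((9026 - 7446) - 12958) - 42632)*(-4332 + 4648816/9) = ((1580 - 12958) - 42632)*(4609828/9) = (-11378 - 42632)*(4609828/9) = -54010*4609828/9 = -248976810280/9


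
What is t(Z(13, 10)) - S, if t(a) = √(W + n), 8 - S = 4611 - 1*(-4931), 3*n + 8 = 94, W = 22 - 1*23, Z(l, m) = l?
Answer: 9534 + √249/3 ≈ 9539.3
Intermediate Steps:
W = -1 (W = 22 - 23 = -1)
n = 86/3 (n = -8/3 + (⅓)*94 = -8/3 + 94/3 = 86/3 ≈ 28.667)
S = -9534 (S = 8 - (4611 - 1*(-4931)) = 8 - (4611 + 4931) = 8 - 1*9542 = 8 - 9542 = -9534)
t(a) = √249/3 (t(a) = √(-1 + 86/3) = √(83/3) = √249/3)
t(Z(13, 10)) - S = √249/3 - 1*(-9534) = √249/3 + 9534 = 9534 + √249/3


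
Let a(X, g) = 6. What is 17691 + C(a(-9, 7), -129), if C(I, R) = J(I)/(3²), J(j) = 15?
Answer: 53078/3 ≈ 17693.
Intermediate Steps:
C(I, R) = 5/3 (C(I, R) = 15/(3²) = 15/9 = 15*(⅑) = 5/3)
17691 + C(a(-9, 7), -129) = 17691 + 5/3 = 53078/3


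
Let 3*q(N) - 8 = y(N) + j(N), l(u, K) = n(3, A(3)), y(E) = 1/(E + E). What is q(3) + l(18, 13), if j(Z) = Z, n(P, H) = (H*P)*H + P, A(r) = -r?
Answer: 607/18 ≈ 33.722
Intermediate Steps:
y(E) = 1/(2*E)
n(P, H) = P + P*H**2 (n(P, H) = P*H**2 + P = P + P*H**2)
l(u, K) = 30 (l(u, K) = 3*(1 + (-1*3)**2) = 3*(1 + (-3)**2) = 3*(1 + 9) = 3*10 = 30)
q(N) = 8/3 + N/3 + 1/(6*N) (q(N) = 8/3 + (1/(2*N) + N)/3 = 8/3 + (N + 1/(2*N))/3 = 8/3 + (N/3 + 1/(6*N)) = 8/3 + N/3 + 1/(6*N))
q(3) + l(18, 13) = (1/6)*(1 + 2*3*(8 + 3))/3 + 30 = (1/6)*(1/3)*(1 + 2*3*11) + 30 = (1/6)*(1/3)*(1 + 66) + 30 = (1/6)*(1/3)*67 + 30 = 67/18 + 30 = 607/18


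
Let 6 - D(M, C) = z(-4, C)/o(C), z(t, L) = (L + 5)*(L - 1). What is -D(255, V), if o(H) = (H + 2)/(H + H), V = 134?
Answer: 1238425/34 ≈ 36424.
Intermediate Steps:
o(H) = (2 + H)/(2*H) (o(H) = (2 + H)/((2*H)) = (2 + H)*(1/(2*H)) = (2 + H)/(2*H))
z(t, L) = (-1 + L)*(5 + L) (z(t, L) = (5 + L)*(-1 + L) = (-1 + L)*(5 + L))
D(M, C) = 6 - 2*C*(-5 + C² + 4*C)/(2 + C) (D(M, C) = 6 - (-5 + C² + 4*C)/((2 + C)/(2*C)) = 6 - (-5 + C² + 4*C)*2*C/(2 + C) = 6 - 2*C*(-5 + C² + 4*C)/(2 + C))
-D(255, V) = -2*(6 - 1*134³ - 4*134² + 8*134)/(2 + 134) = -2*(6 - 1*2406104 - 4*17956 + 1072)/136 = -2*(6 - 2406104 - 71824 + 1072)/136 = -2*(-2476850)/136 = -1*(-1238425/34) = 1238425/34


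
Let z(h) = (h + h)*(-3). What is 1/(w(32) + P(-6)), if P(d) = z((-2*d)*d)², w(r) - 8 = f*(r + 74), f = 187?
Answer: 1/206454 ≈ 4.8437e-6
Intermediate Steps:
w(r) = 13846 + 187*r (w(r) = 8 + 187*(r + 74) = 8 + 187*(74 + r) = 8 + (13838 + 187*r) = 13846 + 187*r)
z(h) = -6*h (z(h) = (2*h)*(-3) = -6*h)
P(d) = 144*d⁴ (P(d) = (-6*(-2*d)*d)² = (-(-12)*d²)² = (12*d²)² = 144*d⁴)
1/(w(32) + P(-6)) = 1/((13846 + 187*32) + 144*(-6)⁴) = 1/((13846 + 5984) + 144*1296) = 1/(19830 + 186624) = 1/206454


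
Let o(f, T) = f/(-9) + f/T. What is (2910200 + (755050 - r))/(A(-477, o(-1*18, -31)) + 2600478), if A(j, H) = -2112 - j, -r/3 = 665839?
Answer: 1887589/866281 ≈ 2.1790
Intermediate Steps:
r = -1997517 (r = -3*665839 = -1997517)
o(f, T) = -f/9 + f/T (o(f, T) = f*(-⅑) + f/T = -f/9 + f/T)
(2910200 + (755050 - r))/(A(-477, o(-1*18, -31)) + 2600478) = (2910200 + (755050 - 1*(-1997517)))/((-2112 - 1*(-477)) + 2600478) = (2910200 + (755050 + 1997517))/((-2112 + 477) + 2600478) = (2910200 + 2752567)/(-1635 + 2600478) = 5662767/2598843 = 5662767*(1/2598843) = 1887589/866281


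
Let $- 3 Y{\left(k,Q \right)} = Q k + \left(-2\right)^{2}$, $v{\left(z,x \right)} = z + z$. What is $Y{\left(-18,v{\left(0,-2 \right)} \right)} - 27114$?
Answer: $- \frac{81346}{3} \approx -27115.0$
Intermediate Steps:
$v{\left(z,x \right)} = 2 z$
$Y{\left(k,Q \right)} = - \frac{4}{3} - \frac{Q k}{3}$ ($Y{\left(k,Q \right)} = - \frac{Q k + \left(-2\right)^{2}}{3} = - \frac{Q k + 4}{3} = - \frac{4 + Q k}{3} = - \frac{4}{3} - \frac{Q k}{3}$)
$Y{\left(-18,v{\left(0,-2 \right)} \right)} - 27114 = \left(- \frac{4}{3} - \frac{1}{3} \cdot 2 \cdot 0 \left(-18\right)\right) - 27114 = \left(- \frac{4}{3} - 0 \left(-18\right)\right) - 27114 = \left(- \frac{4}{3} + 0\right) - 27114 = - \frac{4}{3} - 27114 = - \frac{81346}{3}$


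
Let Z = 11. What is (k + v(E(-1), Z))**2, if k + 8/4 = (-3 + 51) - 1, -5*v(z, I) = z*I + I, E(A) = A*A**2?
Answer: 2025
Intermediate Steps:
E(A) = A**3
v(z, I) = -I/5 - I*z/5 (v(z, I) = -(z*I + I)/5 = -(I*z + I)/5 = -(I + I*z)/5 = -I/5 - I*z/5)
k = 45 (k = -2 + ((-3 + 51) - 1) = -2 + (48 - 1) = -2 + 47 = 45)
(k + v(E(-1), Z))**2 = (45 - 1/5*11*(1 + (-1)**3))**2 = (45 - 1/5*11*(1 - 1))**2 = (45 - 1/5*11*0)**2 = (45 + 0)**2 = 45**2 = 2025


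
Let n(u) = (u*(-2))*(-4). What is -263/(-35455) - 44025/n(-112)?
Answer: 223020289/4538240 ≈ 49.142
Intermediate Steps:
n(u) = 8*u (n(u) = -2*u*(-4) = 8*u)
-263/(-35455) - 44025/n(-112) = -263/(-35455) - 44025/(8*(-112)) = -263*(-1/35455) - 44025/(-896) = 263/35455 - 44025*(-1/896) = 263/35455 + 44025/896 = 223020289/4538240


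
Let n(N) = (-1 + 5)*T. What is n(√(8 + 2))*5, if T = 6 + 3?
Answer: 180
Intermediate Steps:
T = 9
n(N) = 36 (n(N) = (-1 + 5)*9 = 4*9 = 36)
n(√(8 + 2))*5 = 36*5 = 180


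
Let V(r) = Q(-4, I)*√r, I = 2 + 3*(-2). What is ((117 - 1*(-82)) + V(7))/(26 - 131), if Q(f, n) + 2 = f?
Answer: -199/105 + 2*√7/35 ≈ -1.7441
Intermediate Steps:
I = -4 (I = 2 - 6 = -4)
Q(f, n) = -2 + f
V(r) = -6*√r (V(r) = (-2 - 4)*√r = -6*√r)
((117 - 1*(-82)) + V(7))/(26 - 131) = ((117 - 1*(-82)) - 6*√7)/(26 - 131) = ((117 + 82) - 6*√7)/(-105) = (199 - 6*√7)*(-1/105) = -199/105 + 2*√7/35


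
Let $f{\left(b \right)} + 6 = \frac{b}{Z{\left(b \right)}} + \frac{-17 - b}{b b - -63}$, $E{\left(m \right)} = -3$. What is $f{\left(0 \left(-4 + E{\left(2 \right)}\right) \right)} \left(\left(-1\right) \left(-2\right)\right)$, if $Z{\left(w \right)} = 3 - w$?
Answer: $- \frac{790}{63} \approx -12.54$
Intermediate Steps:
$f{\left(b \right)} = -6 + \frac{b}{3 - b} + \frac{-17 - b}{63 + b^{2}}$ ($f{\left(b \right)} = -6 + \left(\frac{b}{3 - b} + \frac{-17 - b}{b b - -63}\right) = -6 + \left(\frac{b}{3 - b} + \frac{-17 - b}{b^{2} + 63}\right) = -6 + \left(\frac{b}{3 - b} + \frac{-17 - b}{63 + b^{2}}\right) = -6 + \frac{b}{3 - b} + \frac{-17 - b}{63 + b^{2}}$)
$f{\left(0 \left(-4 + E{\left(2 \right)}\right) \right)} \left(\left(-1\right) \left(-2\right)\right) = \frac{1185 - 455 \cdot 0 \left(-4 - 3\right) - 7 \left(0 \left(-4 - 3\right)\right)^{3} + 17 \left(0 \left(-4 - 3\right)\right)^{2}}{-189 + \left(0 \left(-4 - 3\right)\right)^{3} - 3 \left(0 \left(-4 - 3\right)\right)^{2} + 63 \cdot 0 \left(-4 - 3\right)} \left(\left(-1\right) \left(-2\right)\right) = \frac{1185 - 455 \cdot 0 \left(-7\right) - 7 \left(0 \left(-7\right)\right)^{3} + 17 \left(0 \left(-7\right)\right)^{2}}{-189 + \left(0 \left(-7\right)\right)^{3} - 3 \left(0 \left(-7\right)\right)^{2} + 63 \cdot 0 \left(-7\right)} 2 = \frac{1185 - 0 - 7 \cdot 0^{3} + 17 \cdot 0^{2}}{-189 + 0^{3} - 3 \cdot 0^{2} + 63 \cdot 0} \cdot 2 = \frac{1185 + 0 - 0 + 17 \cdot 0}{-189 + 0 - 0 + 0} \cdot 2 = \frac{1185 + 0 + 0 + 0}{-189 + 0 + 0 + 0} \cdot 2 = \frac{1}{-189} \cdot 1185 \cdot 2 = \left(- \frac{1}{189}\right) 1185 \cdot 2 = \left(- \frac{395}{63}\right) 2 = - \frac{790}{63}$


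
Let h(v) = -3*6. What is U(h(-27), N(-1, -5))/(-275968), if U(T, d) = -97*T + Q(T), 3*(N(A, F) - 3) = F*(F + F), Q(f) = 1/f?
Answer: -2857/451584 ≈ -0.0063266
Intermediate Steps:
h(v) = -18
N(A, F) = 3 + 2*F²/3 (N(A, F) = 3 + (F*(F + F))/3 = 3 + (F*(2*F))/3 = 3 + (2*F²)/3 = 3 + 2*F²/3)
U(T, d) = 1/T - 97*T (U(T, d) = -97*T + 1/T = 1/T - 97*T)
U(h(-27), N(-1, -5))/(-275968) = (1/(-18) - 97*(-18))/(-275968) = (-1/18 + 1746)*(-1/275968) = (31427/18)*(-1/275968) = -2857/451584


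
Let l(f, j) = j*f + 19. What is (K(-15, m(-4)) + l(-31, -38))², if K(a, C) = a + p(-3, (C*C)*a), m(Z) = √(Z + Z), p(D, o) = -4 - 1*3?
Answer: 1380625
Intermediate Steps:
l(f, j) = 19 + f*j (l(f, j) = f*j + 19 = 19 + f*j)
p(D, o) = -7 (p(D, o) = -4 - 3 = -7)
m(Z) = √2*√Z (m(Z) = √(2*Z) = √2*√Z)
K(a, C) = -7 + a (K(a, C) = a - 7 = -7 + a)
(K(-15, m(-4)) + l(-31, -38))² = ((-7 - 15) + (19 - 31*(-38)))² = (-22 + (19 + 1178))² = (-22 + 1197)² = 1175² = 1380625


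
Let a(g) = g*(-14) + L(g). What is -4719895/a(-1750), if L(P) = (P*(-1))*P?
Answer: 943979/607600 ≈ 1.5536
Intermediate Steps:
L(P) = -P² (L(P) = (-P)*P = -P²)
a(g) = -g² - 14*g (a(g) = g*(-14) - g² = -14*g - g² = -g² - 14*g)
-4719895/a(-1750) = -4719895*(-1/(1750*(-14 - 1*(-1750)))) = -4719895*(-1/(1750*(-14 + 1750))) = -4719895/((-1750*1736)) = -4719895/(-3038000) = -4719895*(-1/3038000) = 943979/607600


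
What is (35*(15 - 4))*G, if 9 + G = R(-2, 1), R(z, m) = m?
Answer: -3080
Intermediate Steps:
G = -8 (G = -9 + 1 = -8)
(35*(15 - 4))*G = (35*(15 - 4))*(-8) = (35*11)*(-8) = 385*(-8) = -3080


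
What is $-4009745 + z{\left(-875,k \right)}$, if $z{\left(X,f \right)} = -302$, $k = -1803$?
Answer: $-4010047$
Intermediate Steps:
$-4009745 + z{\left(-875,k \right)} = -4009745 - 302 = -4010047$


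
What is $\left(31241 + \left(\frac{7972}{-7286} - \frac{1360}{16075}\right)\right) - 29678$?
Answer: $\frac{18292433049}{11712245} \approx 1561.8$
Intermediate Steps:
$\left(31241 + \left(\frac{7972}{-7286} - \frac{1360}{16075}\right)\right) - 29678 = \left(31241 + \left(7972 \left(- \frac{1}{7286}\right) - \frac{272}{3215}\right)\right) - 29678 = \left(31241 - \frac{13805886}{11712245}\right) - 29678 = \frac{365888440159}{11712245} - 29678 = \frac{18292433049}{11712245}$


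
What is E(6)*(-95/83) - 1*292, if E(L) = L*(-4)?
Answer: -21956/83 ≈ -264.53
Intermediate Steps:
E(L) = -4*L
E(6)*(-95/83) - 1*292 = (-4*6)*(-95/83) - 1*292 = -(-120)*19*(1/83) - 292 = -(-120)*19/83 - 292 = -24*(-95/83) - 292 = 2280/83 - 292 = -21956/83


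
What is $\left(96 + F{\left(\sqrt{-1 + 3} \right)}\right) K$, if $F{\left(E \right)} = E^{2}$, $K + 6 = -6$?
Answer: $-1176$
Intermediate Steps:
$K = -12$ ($K = -6 - 6 = -12$)
$\left(96 + F{\left(\sqrt{-1 + 3} \right)}\right) K = \left(96 + \left(\sqrt{-1 + 3}\right)^{2}\right) \left(-12\right) = \left(96 + \left(\sqrt{2}\right)^{2}\right) \left(-12\right) = \left(96 + 2\right) \left(-12\right) = 98 \left(-12\right) = -1176$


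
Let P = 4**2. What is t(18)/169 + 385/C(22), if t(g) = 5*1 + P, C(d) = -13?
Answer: -4984/169 ≈ -29.491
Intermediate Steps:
P = 16
t(g) = 21 (t(g) = 5*1 + 16 = 5 + 16 = 21)
t(18)/169 + 385/C(22) = 21/169 + 385/(-13) = 21*(1/169) + 385*(-1/13) = 21/169 - 385/13 = -4984/169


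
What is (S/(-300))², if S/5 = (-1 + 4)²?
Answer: 9/400 ≈ 0.022500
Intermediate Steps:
S = 45 (S = 5*(-1 + 4)² = 5*3² = 5*9 = 45)
(S/(-300))² = (45/(-300))² = (45*(-1/300))² = (-3/20)² = 9/400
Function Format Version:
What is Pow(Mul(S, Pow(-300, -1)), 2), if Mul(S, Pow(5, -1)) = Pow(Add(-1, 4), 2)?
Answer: Rational(9, 400) ≈ 0.022500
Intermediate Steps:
S = 45 (S = Mul(5, Pow(Add(-1, 4), 2)) = Mul(5, Pow(3, 2)) = Mul(5, 9) = 45)
Pow(Mul(S, Pow(-300, -1)), 2) = Pow(Mul(45, Pow(-300, -1)), 2) = Pow(Mul(45, Rational(-1, 300)), 2) = Pow(Rational(-3, 20), 2) = Rational(9, 400)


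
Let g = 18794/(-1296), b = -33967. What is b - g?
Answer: -22001219/648 ≈ -33953.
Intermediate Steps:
g = -9397/648 (g = 18794*(-1/1296) = -9397/648 ≈ -14.502)
b - g = -33967 - 1*(-9397/648) = -33967 + 9397/648 = -22001219/648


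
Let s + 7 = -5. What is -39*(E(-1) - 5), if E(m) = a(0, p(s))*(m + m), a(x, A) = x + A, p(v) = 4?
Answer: 507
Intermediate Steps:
s = -12 (s = -7 - 5 = -12)
a(x, A) = A + x
E(m) = 8*m (E(m) = (4 + 0)*(m + m) = 4*(2*m) = 8*m)
-39*(E(-1) - 5) = -39*(8*(-1) - 5) = -39*(-8 - 5) = -39*(-13) = 507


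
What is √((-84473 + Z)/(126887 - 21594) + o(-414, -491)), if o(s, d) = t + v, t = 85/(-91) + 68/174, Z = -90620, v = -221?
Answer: 5*I*√6204209905694122959/833604681 ≈ 14.94*I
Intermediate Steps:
t = -4301/7917 (t = 85*(-1/91) + 68*(1/174) = -85/91 + 34/87 = -4301/7917 ≈ -0.54326)
o(s, d) = -1753958/7917 (o(s, d) = -4301/7917 - 221 = -1753958/7917)
√((-84473 + Z)/(126887 - 21594) + o(-414, -491)) = √((-84473 - 90620)/(126887 - 21594) - 1753958/7917) = √(-175093/105293 - 1753958/7917) = √(-186065710975/833604681) = 5*I*√6204209905694122959/833604681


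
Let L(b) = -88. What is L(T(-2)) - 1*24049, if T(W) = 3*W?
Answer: -24137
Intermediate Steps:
L(T(-2)) - 1*24049 = -88 - 1*24049 = -88 - 24049 = -24137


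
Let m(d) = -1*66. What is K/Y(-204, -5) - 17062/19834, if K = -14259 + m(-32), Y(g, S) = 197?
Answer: -143741632/1953649 ≈ -73.576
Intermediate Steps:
m(d) = -66
K = -14325 (K = -14259 - 66 = -14325)
K/Y(-204, -5) - 17062/19834 = -14325/197 - 17062/19834 = -14325*1/197 - 17062*1/19834 = -14325/197 - 8531/9917 = -143741632/1953649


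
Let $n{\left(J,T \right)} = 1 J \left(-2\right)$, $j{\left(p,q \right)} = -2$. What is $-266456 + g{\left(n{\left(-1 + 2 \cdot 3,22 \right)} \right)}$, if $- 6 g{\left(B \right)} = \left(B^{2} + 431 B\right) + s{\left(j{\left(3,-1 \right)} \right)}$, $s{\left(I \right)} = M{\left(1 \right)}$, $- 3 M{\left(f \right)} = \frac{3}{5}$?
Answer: $- \frac{2657543}{10} \approx -2.6575 \cdot 10^{5}$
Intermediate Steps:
$M{\left(f \right)} = - \frac{1}{5}$ ($M{\left(f \right)} = - \frac{3 \cdot \frac{1}{5}}{3} = \left(- \frac{1}{3}\right) \frac{3}{5} = - \frac{1}{5}$)
$s{\left(I \right)} = - \frac{1}{5}$
$n{\left(J,T \right)} = - 2 J$ ($n{\left(J,T \right)} = J \left(-2\right) = - 2 J$)
$g{\left(B \right)} = \frac{1}{30} - \frac{431 B}{6} - \frac{B^{2}}{6}$ ($g{\left(B \right)} = - \frac{\left(B^{2} + 431 B\right) - \frac{1}{5}}{6} = - \frac{- \frac{1}{5} + B^{2} + 431 B}{6} = \frac{1}{30} - \frac{431 B}{6} - \frac{B^{2}}{6}$)
$-266456 + g{\left(n{\left(-1 + 2 \cdot 3,22 \right)} \right)} = -266456 - \left(- \frac{1}{30} + \frac{4 \left(-1 + 2 \cdot 3\right)^{2}}{6} + \frac{431}{6} \left(-2\right) \left(-1 + 2 \cdot 3\right)\right) = -266456 - \left(- \frac{1}{30} + \frac{4 \left(-1 + 6\right)^{2}}{6} + \frac{431}{6} \left(-2\right) \left(-1 + 6\right)\right) = -266456 - \left(- \frac{1}{30} + \frac{50}{3} + \frac{431}{6} \left(-2\right) 5\right) = -266456 - \left(- \frac{21551}{30} + \frac{50}{3}\right) = -266456 + \left(\frac{1}{30} + \frac{2155}{3} - \frac{50}{3}\right) = -266456 + \frac{7017}{10} = - \frac{2657543}{10}$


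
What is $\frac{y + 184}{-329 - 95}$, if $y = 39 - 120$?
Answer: $- \frac{103}{424} \approx -0.24292$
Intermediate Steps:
$y = -81$ ($y = 39 - 120 = -81$)
$\frac{y + 184}{-329 - 95} = \frac{-81 + 184}{-329 - 95} = \frac{103}{-424} = 103 \left(- \frac{1}{424}\right) = - \frac{103}{424}$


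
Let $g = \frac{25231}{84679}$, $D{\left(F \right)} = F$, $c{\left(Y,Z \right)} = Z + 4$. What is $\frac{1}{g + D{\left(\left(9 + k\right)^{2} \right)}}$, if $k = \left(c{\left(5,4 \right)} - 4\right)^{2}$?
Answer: $\frac{84679}{52949606} \approx 0.0015992$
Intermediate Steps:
$c{\left(Y,Z \right)} = 4 + Z$
$k = 16$ ($k = \left(\left(4 + 4\right) - 4\right)^{2} = \left(8 - 4\right)^{2} = 4^{2} = 16$)
$g = \frac{25231}{84679}$ ($g = 25231 \cdot \frac{1}{84679} = \frac{25231}{84679} \approx 0.29796$)
$\frac{1}{g + D{\left(\left(9 + k\right)^{2} \right)}} = \frac{1}{\frac{25231}{84679} + \left(9 + 16\right)^{2}} = \frac{1}{\frac{25231}{84679} + 25^{2}} = \frac{1}{\frac{25231}{84679} + 625} = \frac{1}{\frac{52949606}{84679}} = \frac{84679}{52949606}$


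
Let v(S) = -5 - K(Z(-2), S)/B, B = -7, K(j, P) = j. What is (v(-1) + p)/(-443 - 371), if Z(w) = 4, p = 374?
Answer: -2587/5698 ≈ -0.45402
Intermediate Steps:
v(S) = -31/7 (v(S) = -5 - 4/(-7) = -5 - 4*(-1)/7 = -5 - 1*(-4/7) = -5 + 4/7 = -31/7)
(v(-1) + p)/(-443 - 371) = (-31/7 + 374)/(-443 - 371) = (2587/7)/(-814) = (2587/7)*(-1/814) = -2587/5698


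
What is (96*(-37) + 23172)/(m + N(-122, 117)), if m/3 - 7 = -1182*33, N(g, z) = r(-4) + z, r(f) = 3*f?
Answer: -545/3247 ≈ -0.16785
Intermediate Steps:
N(g, z) = -12 + z (N(g, z) = 3*(-4) + z = -12 + z)
m = -116997 (m = 21 + 3*(-1182*33) = 21 + 3*(-39006) = 21 - 117018 = -116997)
(96*(-37) + 23172)/(m + N(-122, 117)) = (96*(-37) + 23172)/(-116997 + (-12 + 117)) = (-3552 + 23172)/(-116997 + 105) = 19620/(-116892) = 19620*(-1/116892) = -545/3247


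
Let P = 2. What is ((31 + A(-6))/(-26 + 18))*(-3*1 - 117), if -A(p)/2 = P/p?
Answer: 475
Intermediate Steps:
A(p) = -4/p
((31 + A(-6))/(-26 + 18))*(-3*1 - 117) = ((31 - 4/(-6))/(-26 + 18))*(-3*1 - 117) = ((31 - 4*(-⅙))/(-8))*(-3 - 117) = ((31 + ⅔)*(-⅛))*(-120) = ((95/3)*(-⅛))*(-120) = -95/24*(-120) = 475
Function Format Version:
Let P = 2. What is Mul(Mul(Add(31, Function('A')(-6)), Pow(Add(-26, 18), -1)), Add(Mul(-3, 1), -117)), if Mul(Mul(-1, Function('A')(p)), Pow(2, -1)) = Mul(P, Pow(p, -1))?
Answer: 475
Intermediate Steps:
Function('A')(p) = Mul(-4, Pow(p, -1)) (Function('A')(p) = Mul(-2, Mul(2, Pow(p, -1))) = Mul(-4, Pow(p, -1)))
Mul(Mul(Add(31, Function('A')(-6)), Pow(Add(-26, 18), -1)), Add(Mul(-3, 1), -117)) = Mul(Mul(Add(31, Mul(-4, Pow(-6, -1))), Pow(Add(-26, 18), -1)), Add(Mul(-3, 1), -117)) = Mul(Mul(Add(31, Mul(-4, Rational(-1, 6))), Pow(-8, -1)), Add(-3, -117)) = Mul(Mul(Add(31, Rational(2, 3)), Rational(-1, 8)), -120) = Mul(Mul(Rational(95, 3), Rational(-1, 8)), -120) = Mul(Rational(-95, 24), -120) = 475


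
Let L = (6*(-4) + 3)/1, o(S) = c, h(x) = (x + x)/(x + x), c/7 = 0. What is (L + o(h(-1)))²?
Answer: 441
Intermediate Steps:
c = 0 (c = 7*0 = 0)
h(x) = 1 (h(x) = (2*x)/((2*x)) = (2*x)*(1/(2*x)) = 1)
o(S) = 0
L = -21 (L = (-24 + 3)*1 = -21*1 = -21)
(L + o(h(-1)))² = (-21 + 0)² = (-21)² = 441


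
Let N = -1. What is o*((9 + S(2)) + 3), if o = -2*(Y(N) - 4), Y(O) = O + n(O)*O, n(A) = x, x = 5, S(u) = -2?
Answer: 200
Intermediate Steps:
n(A) = 5
Y(O) = 6*O (Y(O) = O + 5*O = 6*O)
o = 20 (o = -2*(6*(-1) - 4) = -2*(-6 - 4) = -2*(-10) = 20)
o*((9 + S(2)) + 3) = 20*((9 - 2) + 3) = 20*(7 + 3) = 20*10 = 200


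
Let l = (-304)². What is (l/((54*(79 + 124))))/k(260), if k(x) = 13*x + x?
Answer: 5776/2493855 ≈ 0.0023161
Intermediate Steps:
k(x) = 14*x
l = 92416
(l/((54*(79 + 124))))/k(260) = (92416/((54*(79 + 124))))/((14*260)) = (92416/((54*203)))/3640 = (92416/10962)*(1/3640) = (92416*(1/10962))*(1/3640) = (46208/5481)*(1/3640) = 5776/2493855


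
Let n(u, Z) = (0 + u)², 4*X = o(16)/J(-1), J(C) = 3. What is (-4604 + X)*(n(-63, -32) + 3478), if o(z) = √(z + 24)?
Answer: -34285988 + 7447*√10/6 ≈ -3.4282e+7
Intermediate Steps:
o(z) = √(24 + z)
X = √10/6 (X = (√(24 + 16)/3)/4 = (√40*(⅓))/4 = ((2*√10)*(⅓))/4 = (2*√10/3)/4 = √10/6 ≈ 0.52705)
n(u, Z) = u²
(-4604 + X)*(n(-63, -32) + 3478) = (-4604 + √10/6)*((-63)² + 3478) = (-4604 + √10/6)*(3969 + 3478) = (-4604 + √10/6)*7447 = -34285988 + 7447*√10/6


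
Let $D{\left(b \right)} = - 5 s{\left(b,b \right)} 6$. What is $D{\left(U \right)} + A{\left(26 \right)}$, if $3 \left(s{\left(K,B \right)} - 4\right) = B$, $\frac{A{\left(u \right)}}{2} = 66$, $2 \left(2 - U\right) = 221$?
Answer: $1097$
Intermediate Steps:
$U = - \frac{217}{2}$ ($U = 2 - \frac{221}{2} = - \frac{217}{2} \approx -108.5$)
$A{\left(u \right)} = 132$ ($A{\left(u \right)} = 2 \cdot 66 = 132$)
$s{\left(K,B \right)} = 4 + \frac{B}{3}$
$D{\left(b \right)} = -120 - 10 b$ ($D{\left(b \right)} = - 5 \left(4 + \frac{b}{3}\right) 6 = \left(-20 - \frac{5 b}{3}\right) 6 = -120 - 10 b$)
$D{\left(U \right)} + A{\left(26 \right)} = \left(-120 - -1085\right) + 132 = \left(-120 + 1085\right) + 132 = 965 + 132 = 1097$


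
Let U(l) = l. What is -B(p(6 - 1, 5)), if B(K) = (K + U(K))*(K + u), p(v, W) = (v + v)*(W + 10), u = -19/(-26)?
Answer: -587850/13 ≈ -45219.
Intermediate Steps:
u = 19/26 (u = -19*(-1/26) = 19/26 ≈ 0.73077)
p(v, W) = 2*v*(10 + W) (p(v, W) = (2*v)*(10 + W) = 2*v*(10 + W))
B(K) = 2*K*(19/26 + K) (B(K) = (K + K)*(K + 19/26) = (2*K)*(19/26 + K) = 2*K*(19/26 + K))
-B(p(6 - 1, 5)) = -2*(6 - 1)*(10 + 5)*(19 + 26*(2*(6 - 1)*(10 + 5)))/13 = -2*5*15*(19 + 26*(2*5*15))/13 = -150*(19 + 26*150)/13 = -150*(19 + 3900)/13 = -150*3919/13 = -1*587850/13 = -587850/13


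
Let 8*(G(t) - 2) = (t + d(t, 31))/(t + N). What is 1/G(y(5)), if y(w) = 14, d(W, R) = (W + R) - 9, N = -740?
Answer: 2904/5783 ≈ 0.50216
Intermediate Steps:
d(W, R) = -9 + R + W (d(W, R) = (R + W) - 9 = -9 + R + W)
G(t) = 2 + (22 + 2*t)/(8*(-740 + t)) (G(t) = 2 + ((t + (-9 + 31 + t))/(t - 740))/8 = 2 + ((t + (22 + t))/(-740 + t))/8 = 2 + ((22 + 2*t)/(-740 + t))/8 = 2 + (22 + 2*t)/(8*(-740 + t)))
1/G(y(5)) = 1/((-5909 + 9*14)/(4*(-740 + 14))) = 1/((¼)*(-5909 + 126)/(-726)) = 1/((¼)*(-1/726)*(-5783)) = 1/(5783/2904) = 2904/5783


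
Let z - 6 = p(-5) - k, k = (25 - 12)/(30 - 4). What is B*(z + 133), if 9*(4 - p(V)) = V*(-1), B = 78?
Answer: 33215/3 ≈ 11072.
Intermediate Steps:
k = 1/2 (k = 13/26 = 13*(1/26) = 1/2 ≈ 0.50000)
p(V) = 4 + V/9 (p(V) = 4 - V*(-1)/9 = 4 - (-1)*V/9 = 4 + V/9)
z = 161/18 (z = 6 + ((4 + (1/9)*(-5)) - 1*1/2) = 6 + ((4 - 5/9) - 1/2) = 6 + (31/9 - 1/2) = 6 + 53/18 = 161/18 ≈ 8.9444)
B*(z + 133) = 78*(161/18 + 133) = 78*(2555/18) = 33215/3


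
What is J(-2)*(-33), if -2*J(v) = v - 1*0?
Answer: -33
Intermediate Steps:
J(v) = -v/2 (J(v) = -(v - 1*0)/2 = -(v + 0)/2 = -v/2)
J(-2)*(-33) = -½*(-2)*(-33) = 1*(-33) = -33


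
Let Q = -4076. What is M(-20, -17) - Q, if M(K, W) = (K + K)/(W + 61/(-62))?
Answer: 909444/223 ≈ 4078.2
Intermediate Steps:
M(K, W) = 2*K/(-61/62 + W) (M(K, W) = (2*K)/(W + 61*(-1/62)) = (2*K)/(W - 61/62) = (2*K)/(-61/62 + W) = 2*K/(-61/62 + W))
M(-20, -17) - Q = 124*(-20)/(-61 + 62*(-17)) - 1*(-4076) = 124*(-20)/(-61 - 1054) + 4076 = 124*(-20)/(-1115) + 4076 = 124*(-20)*(-1/1115) + 4076 = 496/223 + 4076 = 909444/223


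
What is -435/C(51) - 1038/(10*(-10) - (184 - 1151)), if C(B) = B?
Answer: -2811/289 ≈ -9.7266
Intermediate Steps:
-435/C(51) - 1038/(10*(-10) - (184 - 1151)) = -435/51 - 1038/(10*(-10) - (184 - 1151)) = -435*1/51 - 1038/(-100 - 1*(-967)) = -145/17 - 1038/(-100 + 967) = -145/17 - 1038/867 = -145/17 - 1038*1/867 = -145/17 - 346/289 = -2811/289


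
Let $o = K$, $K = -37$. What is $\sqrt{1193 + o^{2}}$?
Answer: $\sqrt{2562} \approx 50.616$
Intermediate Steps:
$o = -37$
$\sqrt{1193 + o^{2}} = \sqrt{1193 + \left(-37\right)^{2}} = \sqrt{1193 + 1369} = \sqrt{2562}$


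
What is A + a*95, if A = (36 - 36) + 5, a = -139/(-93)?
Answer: 13670/93 ≈ 146.99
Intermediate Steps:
a = 139/93 (a = -139*(-1/93) = 139/93 ≈ 1.4946)
A = 5 (A = 0 + 5 = 5)
A + a*95 = 5 + (139/93)*95 = 5 + 13205/93 = 13670/93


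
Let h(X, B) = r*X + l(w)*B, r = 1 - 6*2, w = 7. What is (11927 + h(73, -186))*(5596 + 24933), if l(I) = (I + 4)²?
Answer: -347481078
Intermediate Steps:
l(I) = (4 + I)²
r = -11 (r = 1 - 12 = -11)
h(X, B) = -11*X + 121*B (h(X, B) = -11*X + (4 + 7)²*B = -11*X + 11²*B = -11*X + 121*B)
(11927 + h(73, -186))*(5596 + 24933) = (11927 + (-11*73 + 121*(-186)))*(5596 + 24933) = (11927 + (-803 - 22506))*30529 = (11927 - 23309)*30529 = -11382*30529 = -347481078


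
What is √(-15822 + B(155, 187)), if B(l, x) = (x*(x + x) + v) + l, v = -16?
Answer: √54255 ≈ 232.93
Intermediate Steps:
B(l, x) = -16 + l + 2*x² (B(l, x) = (x*(x + x) - 16) + l = (x*(2*x) - 16) + l = (2*x² - 16) + l = (-16 + 2*x²) + l = -16 + l + 2*x²)
√(-15822 + B(155, 187)) = √(-15822 + (-16 + 155 + 2*187²)) = √(-15822 + (-16 + 155 + 2*34969)) = √(-15822 + (-16 + 155 + 69938)) = √(-15822 + 70077) = √54255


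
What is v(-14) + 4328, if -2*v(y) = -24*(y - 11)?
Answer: 4028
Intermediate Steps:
v(y) = -132 + 12*y (v(y) = -(-12)*(y - 11) = -(-12)*(-11 + y) = -(264 - 24*y)/2 = -132 + 12*y)
v(-14) + 4328 = (-132 + 12*(-14)) + 4328 = (-132 - 168) + 4328 = -300 + 4328 = 4028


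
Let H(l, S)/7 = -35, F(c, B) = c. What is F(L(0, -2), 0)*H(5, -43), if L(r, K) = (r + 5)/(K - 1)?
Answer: 1225/3 ≈ 408.33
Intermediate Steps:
L(r, K) = (5 + r)/(-1 + K)
H(l, S) = -245 (H(l, S) = 7*(-35) = -245)
F(L(0, -2), 0)*H(5, -43) = ((5 + 0)/(-1 - 2))*(-245) = (5/(-3))*(-245) = -1/3*5*(-245) = -5/3*(-245) = 1225/3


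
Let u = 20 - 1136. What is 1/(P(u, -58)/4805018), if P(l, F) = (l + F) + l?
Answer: -2402509/1145 ≈ -2098.3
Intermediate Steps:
u = -1116
P(l, F) = F + 2*l (P(l, F) = (F + l) + l = F + 2*l)
1/(P(u, -58)/4805018) = 1/((-58 + 2*(-1116))/4805018) = 1/((-58 - 2232)*(1/4805018)) = 1/(-2290*1/4805018) = 1/(-1145/2402509) = -2402509/1145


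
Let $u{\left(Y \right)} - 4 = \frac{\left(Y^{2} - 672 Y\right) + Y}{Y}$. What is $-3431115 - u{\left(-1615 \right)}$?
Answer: $-3428833$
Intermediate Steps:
$u{\left(Y \right)} = 4 + \frac{Y^{2} - 671 Y}{Y}$ ($u{\left(Y \right)} = 4 + \frac{\left(Y^{2} - 672 Y\right) + Y}{Y} = 4 + \frac{Y^{2} - 671 Y}{Y}$)
$-3431115 - u{\left(-1615 \right)} = -3431115 - \left(-667 - 1615\right) = -3431115 - -2282 = -3431115 + 2282 = -3428833$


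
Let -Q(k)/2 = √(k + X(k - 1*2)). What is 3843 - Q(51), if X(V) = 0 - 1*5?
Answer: 3843 + 2*√46 ≈ 3856.6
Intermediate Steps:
X(V) = -5 (X(V) = 0 - 5 = -5)
Q(k) = -2*√(-5 + k) (Q(k) = -2*√(k - 5) = -2*√(-5 + k))
3843 - Q(51) = 3843 - (-2)*√(-5 + 51) = 3843 - (-2)*√46 = 3843 + 2*√46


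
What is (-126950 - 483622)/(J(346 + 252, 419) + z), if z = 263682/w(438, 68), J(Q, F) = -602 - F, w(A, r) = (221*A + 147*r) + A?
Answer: 10912142784/18203365 ≈ 599.46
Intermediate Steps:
w(A, r) = 147*r + 222*A (w(A, r) = (147*r + 221*A) + A = 147*r + 222*A)
z = 43947/17872 (z = 263682/(147*68 + 222*438) = 263682/(9996 + 97236) = 263682/107232 = 263682*(1/107232) = 43947/17872 ≈ 2.4590)
(-126950 - 483622)/(J(346 + 252, 419) + z) = (-126950 - 483622)/((-602 - 1*419) + 43947/17872) = -610572/((-602 - 419) + 43947/17872) = -610572/(-1021 + 43947/17872) = -610572/(-18203365/17872) = -610572*(-17872/18203365) = 10912142784/18203365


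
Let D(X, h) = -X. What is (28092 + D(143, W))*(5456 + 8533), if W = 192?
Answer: 390978561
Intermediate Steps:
(28092 + D(143, W))*(5456 + 8533) = (28092 - 1*143)*(5456 + 8533) = (28092 - 143)*13989 = 27949*13989 = 390978561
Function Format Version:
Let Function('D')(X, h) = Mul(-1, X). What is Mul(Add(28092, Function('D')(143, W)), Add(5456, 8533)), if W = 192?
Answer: 390978561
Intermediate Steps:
Mul(Add(28092, Function('D')(143, W)), Add(5456, 8533)) = Mul(Add(28092, Mul(-1, 143)), Add(5456, 8533)) = Mul(Add(28092, -143), 13989) = Mul(27949, 13989) = 390978561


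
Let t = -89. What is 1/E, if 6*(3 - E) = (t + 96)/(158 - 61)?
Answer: 582/1739 ≈ 0.33467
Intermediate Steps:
E = 1739/582 (E = 3 - (-89 + 96)/(6*(158 - 61)) = 3 - 7/(6*97) = 3 - 1/6*7/97 = 3 - 7/582 = 1739/582 ≈ 2.9880)
1/E = 1/(1739/582) = 582/1739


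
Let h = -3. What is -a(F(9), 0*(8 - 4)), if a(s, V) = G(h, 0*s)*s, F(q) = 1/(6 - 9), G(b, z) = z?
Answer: 0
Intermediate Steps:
F(q) = -⅓ (F(q) = 1/(-3) = -⅓)
a(s, V) = 0 (a(s, V) = (0*s)*s = 0*s = 0)
-a(F(9), 0*(8 - 4)) = -1*0 = 0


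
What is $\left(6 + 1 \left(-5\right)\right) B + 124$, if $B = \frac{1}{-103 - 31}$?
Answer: $\frac{16615}{134} \approx 123.99$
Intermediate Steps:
$B = - \frac{1}{134}$ ($B = \frac{1}{-134} = - \frac{1}{134} \approx -0.0074627$)
$\left(6 + 1 \left(-5\right)\right) B + 124 = \left(6 + 1 \left(-5\right)\right) \left(- \frac{1}{134}\right) + 124 = \left(6 - 5\right) \left(- \frac{1}{134}\right) + 124 = 1 \left(- \frac{1}{134}\right) + 124 = - \frac{1}{134} + 124 = \frac{16615}{134}$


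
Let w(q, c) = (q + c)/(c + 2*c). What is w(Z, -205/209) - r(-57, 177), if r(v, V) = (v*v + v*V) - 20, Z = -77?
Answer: 4235198/615 ≈ 6886.5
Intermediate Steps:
r(v, V) = -20 + v² + V*v (r(v, V) = (v² + V*v) - 20 = -20 + v² + V*v)
w(q, c) = (c + q)/(3*c) (w(q, c) = (c + q)/((3*c)) = (c + q)*(1/(3*c)) = (c + q)/(3*c))
w(Z, -205/209) - r(-57, 177) = (-205/209 - 77)/(3*((-205/209))) - (-20 + (-57)² + 177*(-57)) = (-205*1/209 - 77)/(3*((-205*1/209))) - (-20 + 3249 - 10089) = (-205/209 - 77)/(3*(-205/209)) - 1*(-6860) = (⅓)*(-209/205)*(-16298/209) + 6860 = 16298/615 + 6860 = 4235198/615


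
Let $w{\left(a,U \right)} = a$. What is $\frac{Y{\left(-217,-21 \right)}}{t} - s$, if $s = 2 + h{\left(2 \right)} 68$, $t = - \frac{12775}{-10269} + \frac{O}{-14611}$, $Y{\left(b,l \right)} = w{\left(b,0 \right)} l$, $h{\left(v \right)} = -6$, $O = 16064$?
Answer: $\frac{14133506233}{442741} \approx 31923.0$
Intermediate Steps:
$Y{\left(b,l \right)} = b l$
$t = \frac{3099187}{21434337}$ ($t = - \frac{12775}{-10269} + \frac{16064}{-14611} = \left(-12775\right) \left(- \frac{1}{10269}\right) + 16064 \left(- \frac{1}{14611}\right) = \frac{1825}{1467} - \frac{16064}{14611} = \frac{3099187}{21434337} \approx 0.14459$)
$s = -406$ ($s = 2 - 408 = -406$)
$\frac{Y{\left(-217,-21 \right)}}{t} - s = \frac{\left(-217\right) \left(-21\right)}{\frac{3099187}{21434337}} - -406 = 4557 \cdot \frac{21434337}{3099187} + 406 = \frac{13953753387}{442741} + 406 = \frac{14133506233}{442741}$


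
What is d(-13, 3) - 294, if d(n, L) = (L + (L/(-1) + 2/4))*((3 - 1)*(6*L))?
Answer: -276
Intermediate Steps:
d(n, L) = 6*L (d(n, L) = (L + (L*(-1) + 2*(¼)))*(2*(6*L)) = (L + (-L + ½))*(12*L) = (L + (½ - L))*(12*L) = (12*L)/2 = 6*L)
d(-13, 3) - 294 = 6*3 - 294 = 18 - 294 = -276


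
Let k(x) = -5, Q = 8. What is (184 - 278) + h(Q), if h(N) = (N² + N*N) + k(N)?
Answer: 29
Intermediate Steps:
h(N) = -5 + 2*N² (h(N) = (N² + N*N) - 5 = (N² + N²) - 5 = 2*N² - 5 = -5 + 2*N²)
(184 - 278) + h(Q) = (184 - 278) + (-5 + 2*8²) = -94 + (-5 + 2*64) = -94 + (-5 + 128) = -94 + 123 = 29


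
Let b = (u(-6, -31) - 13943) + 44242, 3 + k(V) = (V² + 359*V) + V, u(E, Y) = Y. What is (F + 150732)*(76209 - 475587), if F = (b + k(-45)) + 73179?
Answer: -95851119378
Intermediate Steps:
k(V) = -3 + V² + 360*V (k(V) = -3 + ((V² + 359*V) + V) = -3 + (V² + 360*V) = -3 + V² + 360*V)
b = 30268 (b = (-31 - 13943) + 44242 = -13974 + 44242 = 30268)
F = 89269 (F = (30268 + (-3 + (-45)² + 360*(-45))) + 73179 = (30268 + (-3 + 2025 - 16200)) + 73179 = (30268 - 14178) + 73179 = 16090 + 73179 = 89269)
(F + 150732)*(76209 - 475587) = (89269 + 150732)*(76209 - 475587) = 240001*(-399378) = -95851119378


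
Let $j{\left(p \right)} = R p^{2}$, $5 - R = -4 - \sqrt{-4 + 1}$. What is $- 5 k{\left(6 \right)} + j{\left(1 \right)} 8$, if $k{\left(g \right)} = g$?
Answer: $42 + 8 i \sqrt{3} \approx 42.0 + 13.856 i$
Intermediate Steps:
$R = 9 + i \sqrt{3}$ ($R = 5 - \left(-4 - \sqrt{-4 + 1}\right) = 5 - \left(-4 - \sqrt{-3}\right) = 5 - \left(-4 - i \sqrt{3}\right) = 5 + \left(4 + i \sqrt{3}\right) = 9 + i \sqrt{3} \approx 9.0 + 1.732 i$)
$j{\left(p \right)} = p^{2} \left(9 + i \sqrt{3}\right)$ ($j{\left(p \right)} = \left(9 + i \sqrt{3}\right) p^{2} = p^{2} \left(9 + i \sqrt{3}\right)$)
$- 5 k{\left(6 \right)} + j{\left(1 \right)} 8 = \left(-5\right) 6 + 1^{2} \left(9 + i \sqrt{3}\right) 8 = -30 + 1 \left(9 + i \sqrt{3}\right) 8 = -30 + \left(9 + i \sqrt{3}\right) 8 = -30 + \left(72 + 8 i \sqrt{3}\right) = 42 + 8 i \sqrt{3}$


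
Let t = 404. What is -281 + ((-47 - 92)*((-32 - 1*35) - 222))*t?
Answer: 16228803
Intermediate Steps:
-281 + ((-47 - 92)*((-32 - 1*35) - 222))*t = -281 + ((-47 - 92)*((-32 - 1*35) - 222))*404 = -281 - 139*((-32 - 35) - 222)*404 = -281 - 139*(-67 - 222)*404 = -281 - 139*(-289)*404 = -281 + 40171*404 = -281 + 16229084 = 16228803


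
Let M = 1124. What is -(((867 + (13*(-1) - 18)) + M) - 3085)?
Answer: 1125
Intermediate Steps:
-(((867 + (13*(-1) - 18)) + M) - 3085) = -(((867 + (13*(-1) - 18)) + 1124) - 3085) = -(((867 + (-13 - 18)) + 1124) - 3085) = -(((867 - 31) + 1124) - 3085) = -((836 + 1124) - 3085) = -(1960 - 3085) = -1*(-1125) = 1125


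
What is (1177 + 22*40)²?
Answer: 4231249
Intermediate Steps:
(1177 + 22*40)² = (1177 + 880)² = 2057² = 4231249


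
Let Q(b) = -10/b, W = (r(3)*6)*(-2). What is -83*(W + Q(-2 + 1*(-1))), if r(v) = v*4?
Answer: 35026/3 ≈ 11675.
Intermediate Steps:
r(v) = 4*v
W = -144 (W = ((4*3)*6)*(-2) = (12*6)*(-2) = 72*(-2) = -144)
-83*(W + Q(-2 + 1*(-1))) = -83*(-144 - 10/(-2 + 1*(-1))) = -83*(-144 - 10/(-2 - 1)) = -83*(-144 - 10/(-3)) = -83*(-144 - 10*(-1/3)) = -83*(-144 + 10/3) = -83*(-422/3) = 35026/3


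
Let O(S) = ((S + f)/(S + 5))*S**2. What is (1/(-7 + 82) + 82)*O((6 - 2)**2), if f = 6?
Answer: 34642432/1575 ≈ 21995.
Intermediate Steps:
O(S) = S**2*(6 + S)/(5 + S) (O(S) = ((S + 6)/(S + 5))*S**2 = ((6 + S)/(5 + S))*S**2 = S**2*(6 + S)/(5 + S))
(1/(-7 + 82) + 82)*O((6 - 2)**2) = (1/(-7 + 82) + 82)*(((6 - 2)**2)**2*(6 + (6 - 2)**2)/(5 + (6 - 2)**2)) = (1/75 + 82)*((4**2)**2*(6 + 4**2)/(5 + 4**2)) = (1/75 + 82)*(16**2*(6 + 16)/(5 + 16)) = 6151*(256*22/21)/75 = 6151*(256*(1/21)*22)/75 = (6151/75)*(5632/21) = 34642432/1575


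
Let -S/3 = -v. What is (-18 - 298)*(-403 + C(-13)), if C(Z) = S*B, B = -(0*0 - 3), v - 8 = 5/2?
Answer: 97486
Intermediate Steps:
v = 21/2 (v = 8 + 5/2 = 21/2 ≈ 10.500)
B = 3 (B = -(0 - 3) = -1*(-3) = 3)
S = 63/2 (S = -(-3)*21/2 = -3*(-21/2) = 63/2 ≈ 31.500)
C(Z) = 189/2 (C(Z) = (63/2)*3 = 189/2)
(-18 - 298)*(-403 + C(-13)) = (-18 - 298)*(-403 + 189/2) = -316*(-617/2) = 97486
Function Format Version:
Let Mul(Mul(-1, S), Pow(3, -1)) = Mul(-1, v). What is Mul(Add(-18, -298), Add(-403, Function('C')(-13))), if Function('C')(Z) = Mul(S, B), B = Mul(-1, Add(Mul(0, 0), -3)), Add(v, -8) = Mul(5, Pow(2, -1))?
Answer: 97486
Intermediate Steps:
v = Rational(21, 2) (v = Add(8, Mul(5, Pow(2, -1))) = Add(8, Mul(5, Rational(1, 2))) = Add(8, Rational(5, 2)) = Rational(21, 2) ≈ 10.500)
B = 3 (B = Mul(-1, Add(0, -3)) = Mul(-1, -3) = 3)
S = Rational(63, 2) (S = Mul(-3, Mul(-1, Rational(21, 2))) = Mul(-3, Rational(-21, 2)) = Rational(63, 2) ≈ 31.500)
Function('C')(Z) = Rational(189, 2) (Function('C')(Z) = Mul(Rational(63, 2), 3) = Rational(189, 2))
Mul(Add(-18, -298), Add(-403, Function('C')(-13))) = Mul(Add(-18, -298), Add(-403, Rational(189, 2))) = Mul(-316, Rational(-617, 2)) = 97486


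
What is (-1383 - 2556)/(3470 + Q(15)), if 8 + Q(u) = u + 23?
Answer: -3939/3500 ≈ -1.1254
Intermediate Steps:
Q(u) = 15 + u (Q(u) = -8 + (u + 23) = -8 + (23 + u) = 15 + u)
(-1383 - 2556)/(3470 + Q(15)) = (-1383 - 2556)/(3470 + (15 + 15)) = -3939/(3470 + 30) = -3939/3500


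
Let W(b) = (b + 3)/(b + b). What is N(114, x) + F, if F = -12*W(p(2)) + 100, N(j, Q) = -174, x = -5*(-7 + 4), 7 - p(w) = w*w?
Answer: -86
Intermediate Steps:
p(w) = 7 - w² (p(w) = 7 - w*w = 7 - w²)
x = 15 (x = -5*(-3) = 15)
W(b) = (3 + b)/(2*b) (W(b) = (3 + b)/((2*b)) = (3 + b)*(1/(2*b)) = (3 + b)/(2*b))
F = 88 (F = -6*(3 + (7 - 1*2²))/(7 - 1*2²) + 100 = -6*(3 + (7 - 1*4))/(7 - 1*4) + 100 = -6*(3 + (7 - 4))/(7 - 4) + 100 = -6*(3 + 3)/3 + 100 = -6*6/3 + 100 = -12*1 + 100 = -12 + 100 = 88)
N(114, x) + F = -174 + 88 = -86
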